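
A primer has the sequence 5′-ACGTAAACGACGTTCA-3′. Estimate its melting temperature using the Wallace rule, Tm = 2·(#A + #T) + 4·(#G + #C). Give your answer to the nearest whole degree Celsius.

Base counts: A=6, T=3, G=3, C=4 (length 16).
Tm = 2·(6+3) + 4·(3+4) = 2·9 + 4·7 = 18 + 28 = 46°C.

46°C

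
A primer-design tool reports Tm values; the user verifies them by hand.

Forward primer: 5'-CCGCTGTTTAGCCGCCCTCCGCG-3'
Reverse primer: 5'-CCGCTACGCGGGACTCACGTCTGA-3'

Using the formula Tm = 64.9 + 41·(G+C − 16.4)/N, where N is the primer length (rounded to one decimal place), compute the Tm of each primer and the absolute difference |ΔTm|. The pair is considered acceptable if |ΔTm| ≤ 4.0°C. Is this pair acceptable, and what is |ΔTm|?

|ΔTm| = 1.8°C; the pair is acceptable.

Forward: G+C = 17, N = 23 → Tm = 64.9 + 41·(17 − 16.4)/23 = 66.0°C.
Reverse: G+C = 16, N = 24 → Tm = 64.9 + 41·(16 − 16.4)/24 = 64.2°C.
|ΔTm| = |66.0 − 64.2| = 1.8°C, ≤ 4.0°C.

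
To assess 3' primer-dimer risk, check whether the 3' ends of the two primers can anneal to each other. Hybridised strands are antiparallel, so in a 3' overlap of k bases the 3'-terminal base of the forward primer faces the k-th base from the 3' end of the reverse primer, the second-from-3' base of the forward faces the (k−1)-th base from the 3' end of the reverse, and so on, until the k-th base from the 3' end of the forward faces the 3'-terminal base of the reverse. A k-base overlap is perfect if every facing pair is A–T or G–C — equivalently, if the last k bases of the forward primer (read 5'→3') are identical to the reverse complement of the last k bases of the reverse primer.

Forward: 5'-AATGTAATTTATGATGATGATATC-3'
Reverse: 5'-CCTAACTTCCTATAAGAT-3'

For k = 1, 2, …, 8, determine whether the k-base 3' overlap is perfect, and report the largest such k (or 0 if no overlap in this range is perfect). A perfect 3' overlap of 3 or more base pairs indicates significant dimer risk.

Longest perfect overlap: 3 complementary base pairs; significant dimer risk (threshold 3).

Last 8 bases (5'→3') — forward …ATGATATC, reverse …TATAAGAT.
Reverse complement of the reverse primer's last 8 bases: ATCTTATA; its first k bases are the reverse complement of the reverse primer's last k bases, so a perfect k-base overlap needs the forward primer's last k bases to equal them.
Comparing (forward last k vs required): k=1: C vs A ✗; k=2: TC vs AT ✗; k=3: ATC vs ATC ✓; k=4: TATC vs ATCT ✗; k=5: ATATC vs ATCTT ✗; k=6: GATATC vs ATCTTA ✗; k=7: TGATATC vs ATCTTAT ✗; k=8: ATGATATC vs ATCTTATA ✗.
Only k = 3 is perfect, so the longest perfect 3' overlap is 3.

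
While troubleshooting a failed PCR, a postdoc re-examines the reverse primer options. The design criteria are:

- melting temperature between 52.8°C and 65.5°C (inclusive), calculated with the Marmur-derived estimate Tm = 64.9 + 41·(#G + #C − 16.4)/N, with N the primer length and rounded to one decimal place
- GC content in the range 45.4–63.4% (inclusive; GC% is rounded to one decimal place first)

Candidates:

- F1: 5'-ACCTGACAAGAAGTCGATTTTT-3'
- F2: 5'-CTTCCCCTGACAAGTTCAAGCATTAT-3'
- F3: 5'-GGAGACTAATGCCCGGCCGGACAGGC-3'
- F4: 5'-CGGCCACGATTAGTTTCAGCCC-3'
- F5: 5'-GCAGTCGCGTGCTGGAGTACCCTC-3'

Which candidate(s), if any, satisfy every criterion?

F4 only.

F1 (22 nt, A=7 T=7 G=4 C=4): Tm = 64.9 + 41·(8 − 16.4)/22 = 49.2°C, outside 52.8–65.5°C ✗; GC 8/22 = 36.4%, outside 45.4–63.4% ✗ — fails.
F2 (26 nt, A=7 T=8 G=3 C=8): Tm = 64.9 + 41·(11 − 16.4)/26 = 56.4°C ✓; GC 11/26 = 42.3%, outside 45.4–63.4% ✗ — fails.
F3 (26 nt, A=6 T=2 G=10 C=8): Tm = 64.9 + 41·(18 − 16.4)/26 = 67.4°C, outside 52.8–65.5°C ✗; GC 18/26 = 69.2%, outside 45.4–63.4% ✗ — fails.
F4 (22 nt, A=4 T=5 G=5 C=8): Tm = 64.9 + 41·(13 − 16.4)/22 = 58.6°C ✓; GC 13/22 = 59.1% ✓ — passes.
F5 (24 nt, A=3 T=5 G=8 C=8): Tm = 64.9 + 41·(16 − 16.4)/24 = 64.2°C ✓; GC 16/24 = 66.7%, outside 45.4–63.4% ✗ — fails.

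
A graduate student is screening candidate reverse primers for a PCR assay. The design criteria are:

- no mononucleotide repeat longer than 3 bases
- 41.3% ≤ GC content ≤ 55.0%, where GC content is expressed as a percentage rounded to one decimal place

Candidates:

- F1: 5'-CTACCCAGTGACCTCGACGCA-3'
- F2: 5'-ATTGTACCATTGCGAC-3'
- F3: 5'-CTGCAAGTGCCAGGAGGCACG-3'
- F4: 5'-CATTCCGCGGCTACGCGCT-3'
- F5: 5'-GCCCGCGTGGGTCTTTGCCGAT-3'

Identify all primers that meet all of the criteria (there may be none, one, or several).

F2 only.

F1 (21 nt, A=5 T=3 G=4 C=9): longest run = 3 ✓; GC 13/21 = 61.9%, outside 41.3–55.0% ✗ — fails.
F2 (16 nt, A=4 T=5 G=3 C=4): longest run = 2 ✓; GC 7/16 = 43.8% ✓ — passes.
F3 (21 nt, A=5 T=2 G=8 C=6): longest run = 2 ✓; GC 14/21 = 66.7%, outside 41.3–55.0% ✗ — fails.
F4 (19 nt, A=2 T=4 G=5 C=8): longest run = 2 ✓; GC 13/19 = 68.4%, outside 41.3–55.0% ✗ — fails.
F5 (22 nt, A=1 T=6 G=8 C=7): longest run = 3 ✓; GC 15/22 = 68.2%, outside 41.3–55.0% ✗ — fails.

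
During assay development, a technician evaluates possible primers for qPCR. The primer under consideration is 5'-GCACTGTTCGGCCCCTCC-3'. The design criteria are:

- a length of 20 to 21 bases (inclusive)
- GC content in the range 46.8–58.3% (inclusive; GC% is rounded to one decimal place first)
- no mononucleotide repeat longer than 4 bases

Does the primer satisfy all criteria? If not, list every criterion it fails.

Base counts: A=1, T=4, G=4, C=9 (length 18).
length: length 18, outside 20–21 ✗
GC content: GC 13/18 = 72.2%, outside 46.8–58.3% ✗
homopolymer run: longest run = 4 ✓

Fails: length, GC content.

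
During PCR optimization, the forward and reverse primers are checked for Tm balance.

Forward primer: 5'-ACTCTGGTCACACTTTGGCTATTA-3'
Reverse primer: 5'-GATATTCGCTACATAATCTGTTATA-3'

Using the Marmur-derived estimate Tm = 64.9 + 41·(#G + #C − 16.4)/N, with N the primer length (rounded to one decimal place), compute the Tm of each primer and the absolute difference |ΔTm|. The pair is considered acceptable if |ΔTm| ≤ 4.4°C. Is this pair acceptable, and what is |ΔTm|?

|ΔTm| = 4.5°C; the pair is not acceptable.

Forward: G+C = 10, N = 24 → Tm = 64.9 + 41·(10 − 16.4)/24 = 54.0°C.
Reverse: G+C = 7, N = 25 → Tm = 64.9 + 41·(7 − 16.4)/25 = 49.5°C.
|ΔTm| = |54.0 − 49.5| = 4.5°C, > 4.4°C.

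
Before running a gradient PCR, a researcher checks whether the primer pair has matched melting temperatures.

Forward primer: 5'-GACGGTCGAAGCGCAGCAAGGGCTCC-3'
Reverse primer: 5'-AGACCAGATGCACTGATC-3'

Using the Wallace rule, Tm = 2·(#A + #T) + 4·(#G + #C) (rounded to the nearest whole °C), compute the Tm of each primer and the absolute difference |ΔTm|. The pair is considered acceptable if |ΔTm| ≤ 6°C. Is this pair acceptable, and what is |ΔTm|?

Forward: A=6 T=2 G=10 C=8 → Tm = 2·8 + 4·18 = 88°C.
Reverse: A=6 T=3 G=4 C=5 → Tm = 2·9 + 4·9 = 54°C.
|ΔTm| = |88 − 54| = 34°C, > 6°C.

|ΔTm| = 34°C; the pair is not acceptable.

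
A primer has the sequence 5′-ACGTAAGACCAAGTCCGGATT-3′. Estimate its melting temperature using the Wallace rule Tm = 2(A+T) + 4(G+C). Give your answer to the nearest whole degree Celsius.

Base counts: A=7, T=4, G=5, C=5 (length 21).
Tm = 2·(7+4) + 4·(5+5) = 2·11 + 4·10 = 22 + 40 = 62°C.

62°C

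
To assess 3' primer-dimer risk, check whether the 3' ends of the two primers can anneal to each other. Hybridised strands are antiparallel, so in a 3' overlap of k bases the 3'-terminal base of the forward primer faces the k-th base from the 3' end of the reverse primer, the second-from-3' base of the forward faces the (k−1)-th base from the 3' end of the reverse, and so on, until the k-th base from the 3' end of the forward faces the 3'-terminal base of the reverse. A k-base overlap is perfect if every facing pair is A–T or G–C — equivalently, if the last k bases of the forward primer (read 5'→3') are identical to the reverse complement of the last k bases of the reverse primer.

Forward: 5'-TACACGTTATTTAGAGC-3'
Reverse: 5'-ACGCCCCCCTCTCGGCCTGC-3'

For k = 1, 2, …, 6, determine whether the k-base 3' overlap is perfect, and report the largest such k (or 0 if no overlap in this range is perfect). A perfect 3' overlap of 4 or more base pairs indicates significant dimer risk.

Last 6 bases (5'→3') — forward …TAGAGC, reverse …GCCTGC.
Reverse complement of the reverse primer's last 6 bases: GCAGGC; its first k bases are the reverse complement of the reverse primer's last k bases, so a perfect k-base overlap needs the forward primer's last k bases to equal them.
Comparing (forward last k vs required): k=1: C vs G ✗; k=2: GC vs GC ✓; k=3: AGC vs GCA ✗; k=4: GAGC vs GCAG ✗; k=5: AGAGC vs GCAGG ✗; k=6: TAGAGC vs GCAGGC ✗.
Only k = 2 is perfect, so the longest perfect 3' overlap is 2.

Longest perfect overlap: 2 complementary base pairs; below the dimer-risk threshold (threshold 4).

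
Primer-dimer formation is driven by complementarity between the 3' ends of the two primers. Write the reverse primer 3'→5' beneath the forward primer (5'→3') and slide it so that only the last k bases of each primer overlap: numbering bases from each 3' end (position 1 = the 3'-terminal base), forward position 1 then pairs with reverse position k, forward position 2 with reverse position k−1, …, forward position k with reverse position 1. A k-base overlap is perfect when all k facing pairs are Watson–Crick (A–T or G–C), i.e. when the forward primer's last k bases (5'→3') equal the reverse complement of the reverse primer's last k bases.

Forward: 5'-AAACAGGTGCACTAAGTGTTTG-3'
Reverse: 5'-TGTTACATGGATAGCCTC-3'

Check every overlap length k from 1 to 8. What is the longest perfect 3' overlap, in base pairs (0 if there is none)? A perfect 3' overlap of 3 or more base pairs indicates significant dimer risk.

Last 8 bases (5'→3') — forward …AGTGTTTG, reverse …ATAGCCTC.
Reverse complement of the reverse primer's last 8 bases: GAGGCTAT; its first k bases are the reverse complement of the reverse primer's last k bases, so a perfect k-base overlap needs the forward primer's last k bases to equal them.
Comparing (forward last k vs required): k=1: G vs G ✓; k=2: TG vs GA ✗; k=3: TTG vs GAG ✗; k=4: TTTG vs GAGG ✗; k=5: GTTTG vs GAGGC ✗; k=6: TGTTTG vs GAGGCT ✗; k=7: GTGTTTG vs GAGGCTA ✗; k=8: AGTGTTTG vs GAGGCTAT ✗.
Only k = 1 is perfect, so the longest perfect 3' overlap is 1.

Longest perfect overlap: 1 complementary base pair; below the dimer-risk threshold (threshold 3).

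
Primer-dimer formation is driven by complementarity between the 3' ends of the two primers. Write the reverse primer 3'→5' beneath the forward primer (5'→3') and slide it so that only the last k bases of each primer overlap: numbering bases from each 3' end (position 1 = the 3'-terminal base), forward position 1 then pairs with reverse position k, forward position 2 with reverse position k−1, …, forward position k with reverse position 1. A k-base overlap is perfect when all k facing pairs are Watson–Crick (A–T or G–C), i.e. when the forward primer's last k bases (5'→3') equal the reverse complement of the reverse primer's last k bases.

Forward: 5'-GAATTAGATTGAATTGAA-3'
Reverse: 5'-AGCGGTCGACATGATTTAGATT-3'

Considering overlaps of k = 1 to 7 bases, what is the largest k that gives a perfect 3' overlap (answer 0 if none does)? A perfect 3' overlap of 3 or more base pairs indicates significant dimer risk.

Last 7 bases (5'→3') — forward …AATTGAA, reverse …TTAGATT.
Reverse complement of the reverse primer's last 7 bases: AATCTAA; its first k bases are the reverse complement of the reverse primer's last k bases, so a perfect k-base overlap needs the forward primer's last k bases to equal them.
Comparing (forward last k vs required): k=1: A vs A ✓; k=2: AA vs AA ✓; k=3: GAA vs AAT ✗; k=4: TGAA vs AATC ✗; k=5: TTGAA vs AATCT ✗; k=6: ATTGAA vs AATCTA ✗; k=7: AATTGAA vs AATCTAA ✗.
Perfect overlaps at k = 1, 2; the largest is 2.

Longest perfect overlap: 2 complementary base pairs; below the dimer-risk threshold (threshold 3).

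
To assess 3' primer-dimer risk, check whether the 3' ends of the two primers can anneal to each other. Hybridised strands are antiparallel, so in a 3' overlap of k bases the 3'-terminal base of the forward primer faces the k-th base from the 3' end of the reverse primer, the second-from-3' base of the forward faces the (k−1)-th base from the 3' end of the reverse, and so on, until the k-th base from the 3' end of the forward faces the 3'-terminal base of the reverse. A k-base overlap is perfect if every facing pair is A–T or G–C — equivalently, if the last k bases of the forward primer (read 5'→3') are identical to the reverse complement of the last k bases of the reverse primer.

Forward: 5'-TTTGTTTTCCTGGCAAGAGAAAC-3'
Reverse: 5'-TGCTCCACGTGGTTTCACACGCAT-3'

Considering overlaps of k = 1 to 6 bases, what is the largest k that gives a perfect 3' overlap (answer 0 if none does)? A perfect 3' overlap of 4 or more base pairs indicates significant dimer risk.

Last 6 bases (5'→3') — forward …AGAAAC, reverse …ACGCAT.
Reverse complement of the reverse primer's last 6 bases: ATGCGT; its first k bases are the reverse complement of the reverse primer's last k bases, so a perfect k-base overlap needs the forward primer's last k bases to equal them.
Comparing (forward last k vs required): k=1: C vs A ✗; k=2: AC vs AT ✗; k=3: AAC vs ATG ✗; k=4: AAAC vs ATGC ✗; k=5: GAAAC vs ATGCG ✗; k=6: AGAAAC vs ATGCGT ✗.
No overlap length from 1 to 6 is perfect, so the longest perfect 3' overlap is 0.

Longest perfect overlap: 0 complementary base pairs; below the dimer-risk threshold (threshold 4).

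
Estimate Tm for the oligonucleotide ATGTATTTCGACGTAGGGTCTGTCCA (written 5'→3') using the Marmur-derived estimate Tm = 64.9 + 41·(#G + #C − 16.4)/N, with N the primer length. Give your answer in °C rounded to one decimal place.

58.0°C

Base counts: A=5, T=9, G=7, C=5; G+C = 12, N = 26.
Tm = 64.9 + 41·(12 − 16.4)/26 = 64.9 + -180.40/26 = 58.0°C.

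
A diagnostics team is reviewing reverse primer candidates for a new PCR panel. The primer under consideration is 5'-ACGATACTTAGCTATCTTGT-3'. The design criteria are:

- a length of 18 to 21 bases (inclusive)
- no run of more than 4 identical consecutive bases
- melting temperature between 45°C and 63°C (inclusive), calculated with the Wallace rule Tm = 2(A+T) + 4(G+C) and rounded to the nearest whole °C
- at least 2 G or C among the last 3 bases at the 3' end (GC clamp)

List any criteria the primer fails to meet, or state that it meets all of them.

Base counts: A=5, T=8, G=3, C=4 (length 20).
length: length 20 ✓
homopolymer run: longest run = 2 ✓
Tm: Tm = 2·13 + 4·7 = 54°C ✓
GC clamp: 3' end TGT has 1 G/C, need ≥2 ✗

Fails: GC clamp.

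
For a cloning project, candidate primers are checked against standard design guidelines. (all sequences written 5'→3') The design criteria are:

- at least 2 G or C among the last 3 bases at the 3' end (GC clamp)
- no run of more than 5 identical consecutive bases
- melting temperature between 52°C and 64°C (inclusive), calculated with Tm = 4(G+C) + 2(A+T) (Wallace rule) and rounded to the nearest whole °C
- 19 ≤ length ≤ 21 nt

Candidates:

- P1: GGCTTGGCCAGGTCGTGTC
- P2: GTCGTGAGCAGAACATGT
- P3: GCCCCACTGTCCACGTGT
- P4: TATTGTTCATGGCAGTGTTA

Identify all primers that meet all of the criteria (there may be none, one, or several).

P1 only.

P1 (19 nt, A=1 T=5 G=8 C=5): 3' end GTC has 2 G/C ✓; longest run = 2 ✓; Tm = 2·6 + 4·13 = 64°C ✓; length 19 ✓ — passes.
P2 (18 nt, A=5 T=4 G=6 C=3): 3' end TGT has 1 G/C, need ≥2 ✗; longest run = 2 ✓; Tm = 2·9 + 4·9 = 54°C ✓; length 18, outside 19–21 ✗ — fails.
P3 (18 nt, A=2 T=4 G=4 C=8): 3' end TGT has 1 G/C, need ≥2 ✗; longest run = 4 ✓; Tm = 2·6 + 4·12 = 60°C ✓; length 18, outside 19–21 ✗ — fails.
P4 (20 nt, A=4 T=9 G=5 C=2): 3' end TTA has 0 G/C, need ≥2 ✗; longest run = 2 ✓; Tm = 2·13 + 4·7 = 54°C ✓; length 20 ✓ — fails.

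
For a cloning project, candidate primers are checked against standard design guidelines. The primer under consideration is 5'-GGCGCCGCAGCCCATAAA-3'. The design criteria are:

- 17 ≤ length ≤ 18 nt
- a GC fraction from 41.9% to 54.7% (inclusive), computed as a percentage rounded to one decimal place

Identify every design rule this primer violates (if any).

Base counts: A=5, T=1, G=5, C=7 (length 18).
length: length 18 ✓
GC content: GC 12/18 = 66.7%, outside 41.9–54.7% ✗

Fails: GC content.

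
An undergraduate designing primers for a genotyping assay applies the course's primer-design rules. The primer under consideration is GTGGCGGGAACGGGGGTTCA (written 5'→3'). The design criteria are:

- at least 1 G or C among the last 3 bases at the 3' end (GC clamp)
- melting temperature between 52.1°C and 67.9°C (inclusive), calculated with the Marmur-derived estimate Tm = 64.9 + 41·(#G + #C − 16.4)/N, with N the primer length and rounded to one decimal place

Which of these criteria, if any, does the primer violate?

Base counts: A=3, T=3, G=11, C=3 (length 20).
GC clamp: 3' end TCA has 1 G/C ✓
Tm: Tm = 64.9 + 41·(14 − 16.4)/20 = 60.0°C ✓

Meets all criteria.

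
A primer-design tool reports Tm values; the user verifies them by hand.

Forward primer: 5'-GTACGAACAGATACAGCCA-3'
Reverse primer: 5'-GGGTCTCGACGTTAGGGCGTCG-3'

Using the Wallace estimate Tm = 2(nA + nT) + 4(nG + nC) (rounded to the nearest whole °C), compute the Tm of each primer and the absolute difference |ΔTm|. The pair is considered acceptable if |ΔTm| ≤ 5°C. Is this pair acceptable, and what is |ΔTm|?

Forward: A=8 T=2 G=4 C=5 → Tm = 2·10 + 4·9 = 56°C.
Reverse: A=2 T=5 G=10 C=5 → Tm = 2·7 + 4·15 = 74°C.
|ΔTm| = |56 − 74| = 18°C, > 5°C.

|ΔTm| = 18°C; the pair is not acceptable.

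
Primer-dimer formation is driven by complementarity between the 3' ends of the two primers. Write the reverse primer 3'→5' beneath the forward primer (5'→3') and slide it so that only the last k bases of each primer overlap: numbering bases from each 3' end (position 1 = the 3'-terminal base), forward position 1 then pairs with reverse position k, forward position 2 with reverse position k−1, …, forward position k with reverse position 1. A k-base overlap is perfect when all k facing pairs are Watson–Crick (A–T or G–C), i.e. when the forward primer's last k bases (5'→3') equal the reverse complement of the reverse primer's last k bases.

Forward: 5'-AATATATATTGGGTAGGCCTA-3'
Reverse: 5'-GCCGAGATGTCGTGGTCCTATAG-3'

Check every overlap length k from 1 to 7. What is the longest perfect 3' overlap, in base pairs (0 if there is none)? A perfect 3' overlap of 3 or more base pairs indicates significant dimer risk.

Longest perfect overlap: 3 complementary base pairs; significant dimer risk (threshold 3).

Last 7 bases (5'→3') — forward …AGGCCTA, reverse …CCTATAG.
Reverse complement of the reverse primer's last 7 bases: CTATAGG; its first k bases are the reverse complement of the reverse primer's last k bases, so a perfect k-base overlap needs the forward primer's last k bases to equal them.
Comparing (forward last k vs required): k=1: A vs C ✗; k=2: TA vs CT ✗; k=3: CTA vs CTA ✓; k=4: CCTA vs CTAT ✗; k=5: GCCTA vs CTATA ✗; k=6: GGCCTA vs CTATAG ✗; k=7: AGGCCTA vs CTATAGG ✗.
Only k = 3 is perfect, so the longest perfect 3' overlap is 3.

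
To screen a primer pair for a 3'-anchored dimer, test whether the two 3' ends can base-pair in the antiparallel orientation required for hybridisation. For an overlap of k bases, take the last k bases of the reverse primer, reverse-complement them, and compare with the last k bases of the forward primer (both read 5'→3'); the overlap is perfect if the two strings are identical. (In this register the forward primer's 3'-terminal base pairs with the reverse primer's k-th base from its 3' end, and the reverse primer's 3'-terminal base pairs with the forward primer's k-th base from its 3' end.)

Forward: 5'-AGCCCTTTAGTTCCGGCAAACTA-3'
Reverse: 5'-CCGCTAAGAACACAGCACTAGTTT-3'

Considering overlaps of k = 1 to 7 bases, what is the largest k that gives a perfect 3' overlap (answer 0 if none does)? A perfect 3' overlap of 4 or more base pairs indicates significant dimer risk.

Last 7 bases (5'→3') — forward …CAAACTA, reverse …CTAGTTT.
Reverse complement of the reverse primer's last 7 bases: AAACTAG; its first k bases are the reverse complement of the reverse primer's last k bases, so a perfect k-base overlap needs the forward primer's last k bases to equal them.
Comparing (forward last k vs required): k=1: A vs A ✓; k=2: TA vs AA ✗; k=3: CTA vs AAA ✗; k=4: ACTA vs AAAC ✗; k=5: AACTA vs AAACT ✗; k=6: AAACTA vs AAACTA ✓; k=7: CAAACTA vs AAACTAG ✗.
Perfect overlaps at k = 1, 6; the largest is 6.

Longest perfect overlap: 6 complementary base pairs; significant dimer risk (threshold 4).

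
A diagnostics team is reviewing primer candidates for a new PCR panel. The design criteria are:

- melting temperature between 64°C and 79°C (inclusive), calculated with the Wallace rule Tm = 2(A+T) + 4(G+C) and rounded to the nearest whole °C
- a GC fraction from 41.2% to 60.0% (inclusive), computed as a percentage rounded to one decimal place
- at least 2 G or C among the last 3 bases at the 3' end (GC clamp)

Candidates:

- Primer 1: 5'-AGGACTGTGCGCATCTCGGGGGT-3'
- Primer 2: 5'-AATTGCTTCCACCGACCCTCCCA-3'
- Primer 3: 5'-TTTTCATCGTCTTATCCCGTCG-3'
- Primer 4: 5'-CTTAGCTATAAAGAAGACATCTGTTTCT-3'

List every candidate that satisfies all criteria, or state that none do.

Primer 2 and Primer 3.

Primer 1 (23 nt, A=3 T=5 G=10 C=5): Tm = 2·8 + 4·15 = 76°C ✓; GC 15/23 = 65.2%, outside 41.2–60.0% ✗; 3' end GGT has 2 G/C ✓ — fails.
Primer 2 (23 nt, A=5 T=5 G=2 C=11): Tm = 2·10 + 4·13 = 72°C ✓; GC 13/23 = 56.5% ✓; 3' end CCA has 2 G/C ✓ — passes.
Primer 3 (22 nt, A=2 T=10 G=3 C=7): Tm = 2·12 + 4·10 = 64°C ✓; GC 10/22 = 45.5% ✓; 3' end TCG has 2 G/C ✓ — passes.
Primer 4 (28 nt, A=9 T=10 G=4 C=5): Tm = 2·19 + 4·9 = 74°C ✓; GC 9/28 = 32.1%, outside 41.2–60.0% ✗; 3' end TCT has 1 G/C, need ≥2 ✗ — fails.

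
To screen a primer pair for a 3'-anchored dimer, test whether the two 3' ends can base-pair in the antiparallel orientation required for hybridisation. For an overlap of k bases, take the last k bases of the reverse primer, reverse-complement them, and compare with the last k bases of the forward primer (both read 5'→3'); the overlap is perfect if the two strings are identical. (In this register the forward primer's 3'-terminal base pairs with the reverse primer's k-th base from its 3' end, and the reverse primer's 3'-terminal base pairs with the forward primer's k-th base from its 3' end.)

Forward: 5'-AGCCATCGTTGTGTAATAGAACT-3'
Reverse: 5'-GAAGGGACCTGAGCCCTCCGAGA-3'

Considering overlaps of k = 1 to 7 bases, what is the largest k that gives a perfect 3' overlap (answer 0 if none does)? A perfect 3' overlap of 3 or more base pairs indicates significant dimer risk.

Last 7 bases (5'→3') — forward …TAGAACT, reverse …TCCGAGA.
Reverse complement of the reverse primer's last 7 bases: TCTCGGA; its first k bases are the reverse complement of the reverse primer's last k bases, so a perfect k-base overlap needs the forward primer's last k bases to equal them.
Comparing (forward last k vs required): k=1: T vs T ✓; k=2: CT vs TC ✗; k=3: ACT vs TCT ✗; k=4: AACT vs TCTC ✗; k=5: GAACT vs TCTCG ✗; k=6: AGAACT vs TCTCGG ✗; k=7: TAGAACT vs TCTCGGA ✗.
Only k = 1 is perfect, so the longest perfect 3' overlap is 1.

Longest perfect overlap: 1 complementary base pair; below the dimer-risk threshold (threshold 3).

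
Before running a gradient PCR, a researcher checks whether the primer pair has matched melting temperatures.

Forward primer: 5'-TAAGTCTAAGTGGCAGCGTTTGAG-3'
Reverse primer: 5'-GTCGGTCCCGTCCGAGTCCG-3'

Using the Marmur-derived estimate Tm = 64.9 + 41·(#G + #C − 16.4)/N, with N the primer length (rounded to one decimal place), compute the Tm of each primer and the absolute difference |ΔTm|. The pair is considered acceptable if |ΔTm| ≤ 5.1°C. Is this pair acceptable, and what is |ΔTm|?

|ΔTm| = 6.3°C; the pair is not acceptable.

Forward: G+C = 11, N = 24 → Tm = 64.9 + 41·(11 − 16.4)/24 = 55.7°C.
Reverse: G+C = 15, N = 20 → Tm = 64.9 + 41·(15 − 16.4)/20 = 62.0°C.
|ΔTm| = |55.7 − 62.0| = 6.3°C, > 5.1°C.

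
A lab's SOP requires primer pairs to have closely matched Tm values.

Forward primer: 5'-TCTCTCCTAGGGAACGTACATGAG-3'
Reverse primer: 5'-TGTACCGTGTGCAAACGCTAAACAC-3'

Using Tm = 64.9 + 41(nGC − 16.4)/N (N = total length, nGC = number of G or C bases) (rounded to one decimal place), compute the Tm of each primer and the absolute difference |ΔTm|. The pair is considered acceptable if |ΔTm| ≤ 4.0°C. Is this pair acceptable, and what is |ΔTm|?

Forward: G+C = 12, N = 24 → Tm = 64.9 + 41·(12 − 16.4)/24 = 57.4°C.
Reverse: G+C = 12, N = 25 → Tm = 64.9 + 41·(12 − 16.4)/25 = 57.7°C.
|ΔTm| = |57.4 − 57.7| = 0.3°C, ≤ 4.0°C.

|ΔTm| = 0.3°C; the pair is acceptable.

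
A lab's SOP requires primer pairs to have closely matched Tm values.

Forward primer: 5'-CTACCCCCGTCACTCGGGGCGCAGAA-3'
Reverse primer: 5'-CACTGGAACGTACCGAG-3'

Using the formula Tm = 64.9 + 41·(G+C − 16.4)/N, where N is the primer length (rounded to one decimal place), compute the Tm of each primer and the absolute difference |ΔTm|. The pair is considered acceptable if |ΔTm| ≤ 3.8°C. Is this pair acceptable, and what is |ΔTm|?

|ΔTm| = 17.9°C; the pair is not acceptable.

Forward: G+C = 18, N = 26 → Tm = 64.9 + 41·(18 − 16.4)/26 = 67.4°C.
Reverse: G+C = 10, N = 17 → Tm = 64.9 + 41·(10 − 16.4)/17 = 49.5°C.
|ΔTm| = |67.4 − 49.5| = 17.9°C, > 3.8°C.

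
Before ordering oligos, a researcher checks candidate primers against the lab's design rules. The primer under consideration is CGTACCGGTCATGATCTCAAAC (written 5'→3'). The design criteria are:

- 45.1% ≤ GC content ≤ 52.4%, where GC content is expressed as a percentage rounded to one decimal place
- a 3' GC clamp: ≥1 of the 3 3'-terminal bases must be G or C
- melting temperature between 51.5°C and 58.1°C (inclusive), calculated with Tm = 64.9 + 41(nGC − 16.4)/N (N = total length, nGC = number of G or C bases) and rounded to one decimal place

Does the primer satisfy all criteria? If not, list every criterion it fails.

Meets all criteria.

Base counts: A=6, T=5, G=4, C=7 (length 22).
GC content: GC 11/22 = 50.0% ✓
GC clamp: 3' end AAC has 1 G/C ✓
Tm: Tm = 64.9 + 41·(11 − 16.4)/22 = 54.8°C ✓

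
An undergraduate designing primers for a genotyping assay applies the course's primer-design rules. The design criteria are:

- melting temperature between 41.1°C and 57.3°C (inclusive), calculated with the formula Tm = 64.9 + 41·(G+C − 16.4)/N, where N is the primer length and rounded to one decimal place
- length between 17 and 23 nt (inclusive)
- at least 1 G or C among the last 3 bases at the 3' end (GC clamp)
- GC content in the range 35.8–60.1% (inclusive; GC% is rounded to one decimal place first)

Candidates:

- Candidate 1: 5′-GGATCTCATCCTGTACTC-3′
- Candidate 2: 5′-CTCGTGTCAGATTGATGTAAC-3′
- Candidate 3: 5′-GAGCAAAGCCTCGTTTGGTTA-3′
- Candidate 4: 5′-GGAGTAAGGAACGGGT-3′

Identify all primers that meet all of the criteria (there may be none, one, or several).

Candidate 1 (18 nt, A=3 T=6 G=3 C=6): Tm = 64.9 + 41·(9 − 16.4)/18 = 48.0°C ✓; length 18 ✓; 3' end CTC has 2 G/C ✓; GC 9/18 = 50.0% ✓ — passes.
Candidate 2 (21 nt, A=5 T=7 G=5 C=4): Tm = 64.9 + 41·(9 − 16.4)/21 = 50.5°C ✓; length 21 ✓; 3' end AAC has 1 G/C ✓; GC 9/21 = 42.9% ✓ — passes.
Candidate 3 (21 nt, A=5 T=6 G=6 C=4): Tm = 64.9 + 41·(10 − 16.4)/21 = 52.4°C ✓; length 21 ✓; 3' end TTA has 0 G/C, need ≥1 ✗; GC 10/21 = 47.6% ✓ — fails.
Candidate 4 (16 nt, A=5 T=2 G=8 C=1): Tm = 64.9 + 41·(9 − 16.4)/16 = 45.9°C ✓; length 16, outside 17–23 ✗; 3' end GGT has 2 G/C ✓; GC 9/16 = 56.3% ✓ — fails.

Candidate 1 and Candidate 2.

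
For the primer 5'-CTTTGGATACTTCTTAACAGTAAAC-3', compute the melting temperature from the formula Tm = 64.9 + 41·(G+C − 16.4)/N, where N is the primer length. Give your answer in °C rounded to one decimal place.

Base counts: A=8, T=9, G=3, C=5; G+C = 8, N = 25.
Tm = 64.9 + 41·(8 − 16.4)/25 = 64.9 + -344.40/25 = 51.1°C.

51.1°C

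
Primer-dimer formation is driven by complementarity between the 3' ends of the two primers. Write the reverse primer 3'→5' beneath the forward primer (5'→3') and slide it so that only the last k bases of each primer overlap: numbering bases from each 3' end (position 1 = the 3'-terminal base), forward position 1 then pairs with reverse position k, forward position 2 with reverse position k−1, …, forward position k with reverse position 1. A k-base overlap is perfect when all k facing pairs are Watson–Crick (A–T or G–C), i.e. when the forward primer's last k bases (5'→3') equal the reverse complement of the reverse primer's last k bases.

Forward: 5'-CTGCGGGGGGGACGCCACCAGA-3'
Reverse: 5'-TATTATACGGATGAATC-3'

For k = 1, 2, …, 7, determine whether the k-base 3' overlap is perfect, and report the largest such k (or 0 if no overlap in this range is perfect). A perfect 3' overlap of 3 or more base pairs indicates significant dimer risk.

Last 7 bases (5'→3') — forward …CACCAGA, reverse …ATGAATC.
Reverse complement of the reverse primer's last 7 bases: GATTCAT; its first k bases are the reverse complement of the reverse primer's last k bases, so a perfect k-base overlap needs the forward primer's last k bases to equal them.
Comparing (forward last k vs required): k=1: A vs G ✗; k=2: GA vs GA ✓; k=3: AGA vs GAT ✗; k=4: CAGA vs GATT ✗; k=5: CCAGA vs GATTC ✗; k=6: ACCAGA vs GATTCA ✗; k=7: CACCAGA vs GATTCAT ✗.
Only k = 2 is perfect, so the longest perfect 3' overlap is 2.

Longest perfect overlap: 2 complementary base pairs; below the dimer-risk threshold (threshold 3).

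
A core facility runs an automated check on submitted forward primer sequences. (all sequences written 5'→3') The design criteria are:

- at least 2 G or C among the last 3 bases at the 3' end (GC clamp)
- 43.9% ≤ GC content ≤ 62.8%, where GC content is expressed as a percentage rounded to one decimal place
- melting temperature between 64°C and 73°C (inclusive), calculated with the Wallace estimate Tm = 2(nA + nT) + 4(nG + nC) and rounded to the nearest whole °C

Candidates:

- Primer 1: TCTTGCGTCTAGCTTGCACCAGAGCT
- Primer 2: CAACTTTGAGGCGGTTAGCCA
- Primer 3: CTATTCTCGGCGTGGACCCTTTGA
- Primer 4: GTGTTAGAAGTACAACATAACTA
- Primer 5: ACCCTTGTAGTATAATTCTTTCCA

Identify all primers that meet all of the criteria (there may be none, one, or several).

Primer 1 (26 nt, A=4 T=8 G=6 C=8): 3' end GCT has 2 G/C ✓; GC 14/26 = 53.8% ✓; Tm = 2·12 + 4·14 = 80°C, outside 64–73°C ✗ — fails.
Primer 2 (21 nt, A=5 T=5 G=6 C=5): 3' end CCA has 2 G/C ✓; GC 11/21 = 52.4% ✓; Tm = 2·10 + 4·11 = 64°C ✓ — passes.
Primer 3 (24 nt, A=3 T=8 G=6 C=7): 3' end TGA has 1 G/C, need ≥2 ✗; GC 13/24 = 54.2% ✓; Tm = 2·11 + 4·13 = 74°C, outside 64–73°C ✗ — fails.
Primer 4 (23 nt, A=10 T=6 G=4 C=3): 3' end CTA has 1 G/C, need ≥2 ✗; GC 7/23 = 30.4%, outside 43.9–62.8% ✗; Tm = 2·16 + 4·7 = 60°C, outside 64–73°C ✗ — fails.
Primer 5 (24 nt, A=6 T=10 G=2 C=6): 3' end CCA has 2 G/C ✓; GC 8/24 = 33.3%, outside 43.9–62.8% ✗; Tm = 2·16 + 4·8 = 64°C ✓ — fails.

Primer 2 only.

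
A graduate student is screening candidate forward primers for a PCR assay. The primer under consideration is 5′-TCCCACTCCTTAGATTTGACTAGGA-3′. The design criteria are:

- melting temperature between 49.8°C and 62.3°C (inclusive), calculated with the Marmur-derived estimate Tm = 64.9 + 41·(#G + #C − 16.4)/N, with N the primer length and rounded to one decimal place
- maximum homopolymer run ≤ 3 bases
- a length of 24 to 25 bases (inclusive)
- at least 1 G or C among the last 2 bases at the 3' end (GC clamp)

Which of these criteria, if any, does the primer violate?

Base counts: A=6, T=8, G=4, C=7 (length 25).
Tm: Tm = 64.9 + 41·(11 − 16.4)/25 = 56.0°C ✓
homopolymer run: longest run = 3 ✓
length: length 25 ✓
GC clamp: 3' end GA has 1 G/C ✓

Meets all criteria.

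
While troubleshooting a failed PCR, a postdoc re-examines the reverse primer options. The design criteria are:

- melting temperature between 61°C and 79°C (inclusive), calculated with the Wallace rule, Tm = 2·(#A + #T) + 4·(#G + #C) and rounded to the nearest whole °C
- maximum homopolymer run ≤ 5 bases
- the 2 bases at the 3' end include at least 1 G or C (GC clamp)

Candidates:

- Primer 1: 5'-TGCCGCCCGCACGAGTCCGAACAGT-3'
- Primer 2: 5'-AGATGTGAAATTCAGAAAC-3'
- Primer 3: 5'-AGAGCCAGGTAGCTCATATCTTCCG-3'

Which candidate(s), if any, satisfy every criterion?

Primer 1 (25 nt, A=5 T=3 G=7 C=10): Tm = 2·8 + 4·17 = 84°C, outside 61–79°C ✗; longest run = 3 ✓; 3' end GT has 1 G/C ✓ — fails.
Primer 2 (19 nt, A=9 T=4 G=4 C=2): Tm = 2·13 + 4·6 = 50°C, outside 61–79°C ✗; longest run = 3 ✓; 3' end AC has 1 G/C ✓ — fails.
Primer 3 (25 nt, A=6 T=6 G=6 C=7): Tm = 2·12 + 4·13 = 76°C ✓; longest run = 2 ✓; 3' end CG has 2 G/C ✓ — passes.

Primer 3 only.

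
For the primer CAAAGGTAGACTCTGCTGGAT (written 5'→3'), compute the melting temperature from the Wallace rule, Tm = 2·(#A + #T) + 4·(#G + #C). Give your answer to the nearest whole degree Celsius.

Base counts: A=6, T=5, G=6, C=4 (length 21).
Tm = 2·(6+5) + 4·(6+4) = 2·11 + 4·10 = 22 + 40 = 62°C.

62°C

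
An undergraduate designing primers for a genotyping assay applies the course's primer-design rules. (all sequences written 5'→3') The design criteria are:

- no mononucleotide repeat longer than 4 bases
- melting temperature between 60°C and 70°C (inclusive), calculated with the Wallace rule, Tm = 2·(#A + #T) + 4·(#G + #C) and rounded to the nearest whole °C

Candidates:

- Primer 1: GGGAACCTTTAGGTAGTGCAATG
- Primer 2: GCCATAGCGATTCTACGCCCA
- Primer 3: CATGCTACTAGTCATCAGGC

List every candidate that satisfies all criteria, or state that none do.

Primer 1, Primer 2 and Primer 3.

Primer 1 (23 nt, A=6 T=6 G=8 C=3): longest run = 3 ✓; Tm = 2·12 + 4·11 = 68°C ✓ — passes.
Primer 2 (21 nt, A=5 T=4 G=4 C=8): longest run = 3 ✓; Tm = 2·9 + 4·12 = 66°C ✓ — passes.
Primer 3 (20 nt, A=5 T=5 G=4 C=6): longest run = 2 ✓; Tm = 2·10 + 4·10 = 60°C ✓ — passes.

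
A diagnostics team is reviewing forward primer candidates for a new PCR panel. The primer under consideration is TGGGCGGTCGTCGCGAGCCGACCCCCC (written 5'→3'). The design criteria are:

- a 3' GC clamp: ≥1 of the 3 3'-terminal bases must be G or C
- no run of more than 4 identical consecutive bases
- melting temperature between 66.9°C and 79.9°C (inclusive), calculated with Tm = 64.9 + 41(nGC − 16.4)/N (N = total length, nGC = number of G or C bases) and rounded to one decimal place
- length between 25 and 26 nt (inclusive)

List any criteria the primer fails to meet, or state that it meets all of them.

Base counts: A=2, T=3, G=10, C=12 (length 27).
GC clamp: 3' end CCC has 3 G/C ✓
homopolymer run: longest run = 6, exceeds 4 ✗
Tm: Tm = 64.9 + 41·(22 − 16.4)/27 = 73.4°C ✓
length: length 27, outside 25–26 ✗

Fails: homopolymer run, length.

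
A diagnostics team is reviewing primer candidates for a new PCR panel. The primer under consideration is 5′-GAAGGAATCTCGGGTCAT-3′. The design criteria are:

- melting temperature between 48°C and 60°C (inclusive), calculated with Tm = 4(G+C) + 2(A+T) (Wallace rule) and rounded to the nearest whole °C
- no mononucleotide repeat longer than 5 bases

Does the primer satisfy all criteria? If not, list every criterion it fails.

Meets all criteria.

Base counts: A=5, T=4, G=6, C=3 (length 18).
Tm: Tm = 2·9 + 4·9 = 54°C ✓
homopolymer run: longest run = 3 ✓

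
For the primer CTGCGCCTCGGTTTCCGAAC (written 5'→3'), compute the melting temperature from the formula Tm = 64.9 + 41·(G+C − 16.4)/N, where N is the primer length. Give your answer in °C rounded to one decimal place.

57.9°C

Base counts: A=2, T=5, G=5, C=8; G+C = 13, N = 20.
Tm = 64.9 + 41·(13 − 16.4)/20 = 64.9 + -139.40/20 = 57.9°C.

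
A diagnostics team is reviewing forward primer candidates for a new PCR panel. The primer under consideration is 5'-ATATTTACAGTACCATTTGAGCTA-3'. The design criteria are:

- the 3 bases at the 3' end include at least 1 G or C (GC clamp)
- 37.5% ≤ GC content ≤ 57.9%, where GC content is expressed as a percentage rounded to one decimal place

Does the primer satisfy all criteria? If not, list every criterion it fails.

Fails: GC content.

Base counts: A=8, T=9, G=3, C=4 (length 24).
GC clamp: 3' end CTA has 1 G/C ✓
GC content: GC 7/24 = 29.2%, outside 37.5–57.9% ✗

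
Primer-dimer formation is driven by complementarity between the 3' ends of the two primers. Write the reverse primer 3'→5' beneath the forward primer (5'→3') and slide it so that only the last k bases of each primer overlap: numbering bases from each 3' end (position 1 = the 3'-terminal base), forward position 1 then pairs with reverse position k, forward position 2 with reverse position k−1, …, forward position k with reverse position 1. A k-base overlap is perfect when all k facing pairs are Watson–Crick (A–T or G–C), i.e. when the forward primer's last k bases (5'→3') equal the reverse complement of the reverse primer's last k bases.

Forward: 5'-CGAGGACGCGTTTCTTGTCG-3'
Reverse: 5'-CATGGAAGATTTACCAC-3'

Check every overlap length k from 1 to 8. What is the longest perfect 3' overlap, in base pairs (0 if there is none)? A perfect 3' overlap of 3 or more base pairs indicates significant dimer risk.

Longest perfect overlap: 1 complementary base pair; below the dimer-risk threshold (threshold 3).

Last 8 bases (5'→3') — forward …TCTTGTCG, reverse …TTTACCAC.
Reverse complement of the reverse primer's last 8 bases: GTGGTAAA; its first k bases are the reverse complement of the reverse primer's last k bases, so a perfect k-base overlap needs the forward primer's last k bases to equal them.
Comparing (forward last k vs required): k=1: G vs G ✓; k=2: CG vs GT ✗; k=3: TCG vs GTG ✗; k=4: GTCG vs GTGG ✗; k=5: TGTCG vs GTGGT ✗; k=6: TTGTCG vs GTGGTA ✗; k=7: CTTGTCG vs GTGGTAA ✗; k=8: TCTTGTCG vs GTGGTAAA ✗.
Only k = 1 is perfect, so the longest perfect 3' overlap is 1.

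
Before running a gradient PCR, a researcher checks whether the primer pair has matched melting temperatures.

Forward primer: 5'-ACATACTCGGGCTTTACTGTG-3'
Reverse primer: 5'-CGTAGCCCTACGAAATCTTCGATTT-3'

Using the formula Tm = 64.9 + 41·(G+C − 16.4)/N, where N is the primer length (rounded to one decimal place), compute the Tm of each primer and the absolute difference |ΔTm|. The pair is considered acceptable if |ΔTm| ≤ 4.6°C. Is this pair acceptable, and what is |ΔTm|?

Forward: G+C = 10, N = 21 → Tm = 64.9 + 41·(10 − 16.4)/21 = 52.4°C.
Reverse: G+C = 11, N = 25 → Tm = 64.9 + 41·(11 − 16.4)/25 = 56.0°C.
|ΔTm| = |52.4 − 56.0| = 3.6°C, ≤ 4.6°C.

|ΔTm| = 3.6°C; the pair is acceptable.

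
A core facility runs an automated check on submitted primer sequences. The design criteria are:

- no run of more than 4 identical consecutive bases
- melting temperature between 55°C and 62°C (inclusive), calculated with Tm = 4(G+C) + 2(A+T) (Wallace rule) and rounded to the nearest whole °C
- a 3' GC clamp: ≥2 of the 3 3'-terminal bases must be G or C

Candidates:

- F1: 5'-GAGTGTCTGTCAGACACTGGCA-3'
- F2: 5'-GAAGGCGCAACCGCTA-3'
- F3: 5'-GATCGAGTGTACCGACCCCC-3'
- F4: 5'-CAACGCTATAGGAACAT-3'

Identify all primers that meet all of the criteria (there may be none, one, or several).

None of the candidates satisfy all criteria.

F1 (22 nt, A=5 T=5 G=7 C=5): longest run = 2 ✓; Tm = 2·10 + 4·12 = 68°C, outside 55–62°C ✗; 3' end GCA has 2 G/C ✓ — fails.
F2 (16 nt, A=5 T=1 G=5 C=5): longest run = 2 ✓; Tm = 2·6 + 4·10 = 52°C, outside 55–62°C ✗; 3' end CTA has 1 G/C, need ≥2 ✗ — fails.
F3 (20 nt, A=4 T=3 G=5 C=8): longest run = 5, exceeds 4 ✗; Tm = 2·7 + 4·13 = 66°C, outside 55–62°C ✗; 3' end CCC has 3 G/C ✓ — fails.
F4 (17 nt, A=7 T=3 G=3 C=4): longest run = 2 ✓; Tm = 2·10 + 4·7 = 48°C, outside 55–62°C ✗; 3' end CAT has 1 G/C, need ≥2 ✗ — fails.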